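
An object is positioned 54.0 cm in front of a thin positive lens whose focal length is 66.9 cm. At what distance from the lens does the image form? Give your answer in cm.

Thin-lens equation: 1/v = 1/f − 1/u = 1/(66.90) − 1/(54.0) = 0.01495 − 0.01852 = -0.003571, so v = -280 cm.
The image is virtual, upright and enlarged, on the same side as the object.

280 cm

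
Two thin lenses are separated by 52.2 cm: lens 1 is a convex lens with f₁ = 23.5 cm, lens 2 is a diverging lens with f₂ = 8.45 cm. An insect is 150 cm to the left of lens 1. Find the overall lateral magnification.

m = -0.0479

Lens 1: 1/d_i1 = 1/(23.5) − 1/(150) = 0.03589, so d_i1 = 27.87 cm; m₁ = −d_i1/d_o1 = -0.1858.
d_o2 = 52.2 − (27.87) = 24.33 cm.
f₂ = −8.45 cm (diverging).
Lens 2: 1/d_i2 = 1/(-8.45) − 1/(24.33) = -0.1594, so d_i2 = -6.272 cm; m₂ = −d_i2/d_o2 = +0.2578.
m = m₁·m₂ = (-0.1858)(+0.2578) = -0.0479.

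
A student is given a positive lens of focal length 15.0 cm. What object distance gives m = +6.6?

12.7 cm

m = −d_i/d_o ⇒ d_i = −m·d_o.
1/f = 1/d_o + 1/d_i = 1/d_o − 1/(m·d_o) = (1 − 1/m)/d_o, so d_o = f(1 − 1/m) = (15.00)(1 − 1/(+6.6)) = 12.7 cm.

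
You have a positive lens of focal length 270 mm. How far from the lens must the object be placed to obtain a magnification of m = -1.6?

m = −d_i/d_o ⇒ d_i = −m·d_o.
1/f = 1/d_o + 1/d_i = 1/d_o − 1/(m·d_o) = (1 − 1/m)/d_o, so d_o = f(1 − 1/m) = (270.0)(1 − 1/(-1.6)) = 439 mm.

439 mm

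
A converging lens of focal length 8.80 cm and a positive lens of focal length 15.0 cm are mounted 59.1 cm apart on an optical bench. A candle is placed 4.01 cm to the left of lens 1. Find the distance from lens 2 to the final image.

19.4 cm

Lens 1: 1/d_i1 = 1/f₁ − 1/d_o1 = 1/(8.80) − 1/(4.01) = -0.1357, so d_i1 = -7.367 cm.
The intermediate image is 7.367 cm to the left of lens 1 (virtual), which is 59.1 − (-7.367) = 66.47 cm to the left of lens 2, so d_o2 = +66.47 cm.
Lens 2: 1/d_i2 = 1/f₂ − 1/d_o2 = 1/(15.0) − 1/(66.47) = 0.05162, so d_i2 = 19.4 cm.
The final image is real, 19.4 cm to the right of lens 2 (overall magnification ≈ -0.54).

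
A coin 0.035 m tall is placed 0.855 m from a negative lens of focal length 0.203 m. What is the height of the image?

For a negative lens, f = -0.203 m.
1/d_i = 1/f − 1/d_o = 1/(-0.2030) − 1/(0.855) = -6.096, so d_i = -0.1641 m.
m = −d_i/d_o = +0.1919.
|h_i| = |m|·h_o = 0.1919 × 0.035 = 0.00672 m. The image is virtual, upright and reduced, on the same side as the object.

0.00672 m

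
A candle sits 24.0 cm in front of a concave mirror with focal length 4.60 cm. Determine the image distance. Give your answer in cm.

Mirror equation: 1/q = 1/f − 1/p = 1/(4.600) − 1/(24.0) = 0.2174 − 0.04167 = 0.1757, so q = 5.69 cm.
The image is real, inverted and reduced, in front of the mirror.

5.69 cm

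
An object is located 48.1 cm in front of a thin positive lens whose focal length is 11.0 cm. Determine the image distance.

14.3 cm

Lens equation: 1/d_i = 1/f − 1/d_o = 1/(11.00) − 1/(48.1) = 0.09091 − 0.02079 = 0.07012, so d_i = 14.3 cm.
The image is real, inverted and reduced, on the far side of the lens.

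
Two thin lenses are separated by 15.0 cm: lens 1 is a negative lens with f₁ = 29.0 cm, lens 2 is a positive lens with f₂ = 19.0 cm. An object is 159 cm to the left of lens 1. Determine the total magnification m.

f₁ = −29.0 cm (diverging).
Lens 1: 1/d_i1 = 1/(-29.0) − 1/(159) = -0.04077, so d_i1 = -24.53 cm; m₁ = −d_i1/d_o1 = +0.1543.
d_o2 = 15.0 − (-24.53) = 39.53 cm.
Lens 2: 1/d_i2 = 1/(19.0) − 1/(39.53) = 0.02733, so d_i2 = 36.58 cm; m₂ = −d_i2/d_o2 = -0.9255.
m = m₁·m₂ = (+0.1543)(-0.9255) = -0.143.

m = -0.143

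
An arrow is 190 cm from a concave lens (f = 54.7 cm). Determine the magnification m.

m = +0.224

For a concave lens, f = -54.7 cm.
1/d_i = 1/f − 1/d_o = 1/(-54.70) − 1/(190) = -0.02354, so d_i = -42.47 cm.
m = −d_i/d_o = −(-42.47)/(190) = +0.224.
The image is virtual, upright and reduced, on the same side as the object.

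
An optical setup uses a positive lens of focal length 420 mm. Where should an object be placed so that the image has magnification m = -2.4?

m = −d_i/d_o ⇒ d_i = −m·d_o.
1/f = 1/d_o + 1/d_i = 1/d_o − 1/(m·d_o) = (1 − 1/m)/d_o, so d_o = f(1 − 1/m) = (420.0)(1 − 1/(-2.4)) = 595 mm.

595 mm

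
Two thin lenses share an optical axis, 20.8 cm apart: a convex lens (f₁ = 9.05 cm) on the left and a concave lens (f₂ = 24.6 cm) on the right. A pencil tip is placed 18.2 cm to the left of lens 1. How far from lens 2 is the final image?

Lens 1: 1/d_i1 = 1/f₁ − 1/d_o1 = 1/(9.05) − 1/(18.2) = 0.05555, so d_i1 = 18.00 cm.
The intermediate image is 18.00 cm to the right of lens 1, which is 20.8 − (18.00) = 2.800 cm to the left of lens 2, so d_o2 = +2.800 cm.
Lens 2 is diverging, so f₂ = −24.6 cm.
Lens 2: 1/d_i2 = 1/f₂ − 1/d_o2 = 1/(-24.6) − 1/(2.800) = -0.3978, so d_i2 = -2.51 cm.
The final image is virtual, 2.51 cm to the left of lens 2 (overall magnification ≈ -0.89).

2.51 cm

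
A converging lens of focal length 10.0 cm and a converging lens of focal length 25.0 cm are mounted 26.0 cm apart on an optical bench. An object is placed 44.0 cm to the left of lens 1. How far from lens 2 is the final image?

Lens 1: 1/d_i1 = 1/f₁ − 1/d_o1 = 1/(10.0) − 1/(44.0) = 0.07727, so d_i1 = 12.94 cm.
The intermediate image is 12.94 cm to the right of lens 1, which is 26.0 − (12.94) = 13.06 cm to the left of lens 2, so d_o2 = +13.06 cm.
Lens 2: 1/d_i2 = 1/f₂ − 1/d_o2 = 1/(25.0) − 1/(13.06) = -0.03657, so d_i2 = -27.3 cm.
The final image is virtual, 27.3 cm to the left of lens 2 (overall magnification ≈ -0.62).

27.3 cm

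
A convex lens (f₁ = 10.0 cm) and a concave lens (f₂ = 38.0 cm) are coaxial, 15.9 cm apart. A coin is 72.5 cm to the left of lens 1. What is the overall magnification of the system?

Lens 1: 1/d_i1 = 1/(10.0) − 1/(72.5) = 0.08621, so d_i1 = 11.60 cm; m₁ = −d_i1/d_o1 = -0.1600.
d_o2 = 15.9 − (11.60) = 4.300 cm.
f₂ = −38.0 cm (diverging).
Lens 2: 1/d_i2 = 1/(-38.0) − 1/(4.300) = -0.2589, so d_i2 = -3.863 cm; m₂ = −d_i2/d_o2 = +0.8983.
m = m₁·m₂ = (-0.1600)(+0.8983) = -0.144.

m = -0.144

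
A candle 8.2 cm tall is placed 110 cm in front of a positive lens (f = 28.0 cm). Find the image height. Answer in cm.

1/d_i = 1/f − 1/d_o = 1/(28.00) − 1/(110) = 0.02662, so d_i = 37.56 cm.
m = −d_i/d_o = -0.3415.
|h_i| = |m|·h_o = 0.3415 × 8.2 = 2.80 cm. The image is real, inverted and reduced, on the far side of the lens.

2.80 cm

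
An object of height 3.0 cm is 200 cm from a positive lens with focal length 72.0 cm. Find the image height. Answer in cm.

1/d_i = 1/f − 1/d_o = 1/(72.00) − 1/(200) = 0.008889, so d_i = 112.5 cm.
m = −d_i/d_o = -0.5625.
|h_i| = |m|·h_o = 0.5625 × 3.0 = 1.69 cm. The image is real, inverted and reduced, on the far side of the lens.

1.69 cm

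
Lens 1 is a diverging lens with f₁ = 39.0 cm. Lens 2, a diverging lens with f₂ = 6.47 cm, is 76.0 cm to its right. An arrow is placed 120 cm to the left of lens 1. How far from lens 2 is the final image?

Lens 1 is diverging, so f₁ = −39.0 cm.
Lens 1: 1/d_i1 = 1/f₁ − 1/d_o1 = 1/(-39.0) − 1/(120) = -0.03397, so d_i1 = -29.43 cm.
The intermediate image is 29.43 cm to the left of lens 1 (virtual), which is 76.0 − (-29.43) = 105.4 cm to the left of lens 2, so d_o2 = +105.4 cm.
Lens 2 is diverging, so f₂ = −6.47 cm.
Lens 2: 1/d_i2 = 1/f₂ − 1/d_o2 = 1/(-6.47) − 1/(105.4) = -0.1640, so d_i2 = -6.10 cm.
The final image is virtual, 6.10 cm to the left of lens 2 (overall magnification ≈ 0.014).

6.10 cm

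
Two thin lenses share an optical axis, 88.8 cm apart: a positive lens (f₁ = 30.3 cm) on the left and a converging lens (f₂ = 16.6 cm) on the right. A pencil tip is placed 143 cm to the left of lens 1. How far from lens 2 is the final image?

Lens 1: 1/d_i1 = 1/f₁ − 1/d_o1 = 1/(30.3) − 1/(143) = 0.02601, so d_i1 = 38.45 cm.
The intermediate image is 38.45 cm to the right of lens 1, which is 88.8 − (38.45) = 50.35 cm to the left of lens 2, so d_o2 = +50.35 cm.
Lens 2: 1/d_i2 = 1/f₂ − 1/d_o2 = 1/(16.6) − 1/(50.35) = 0.04038, so d_i2 = 24.8 cm.
The final image is real, 24.8 cm to the right of lens 2 (overall magnification ≈ 0.13).

24.8 cm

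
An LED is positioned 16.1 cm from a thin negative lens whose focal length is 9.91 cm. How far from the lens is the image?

6.13 cm

For a negative lens, f = -9.91 cm.
Thin-lens equation: 1/v = 1/f − 1/u = 1/(-9.910) − 1/(16.1) = -0.1009 − 0.06211 = -0.1630, so v = -6.13 cm.
The image is virtual, upright and reduced, on the same side as the object.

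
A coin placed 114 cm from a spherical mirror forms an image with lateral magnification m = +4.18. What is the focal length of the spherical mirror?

f = 150 cm (concave)

m = −d_i/d_o ⇒ d_i = −m·d_o = −(+4.18)·(114) = -476.5 cm.
1/f = 1/d_o + 1/d_i = 1/(114) + 1/(-476.5) = 0.006673, so f = 150 cm.
Since f is positive, the spherical mirror is concave.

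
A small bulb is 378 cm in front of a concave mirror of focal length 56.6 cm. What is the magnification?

m = -0.176

1/d_i = 1/f − 1/d_o = 1/(56.60) − 1/(378) = 0.01502, so d_i = 66.57 cm.
m = −d_i/d_o = −(66.57)/(378) = -0.176.
The image is real, inverted and reduced, in front of the mirror.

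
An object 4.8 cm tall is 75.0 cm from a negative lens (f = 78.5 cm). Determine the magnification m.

m = +0.511

For a negative lens, f = -78.5 cm.
1/d_i = 1/f − 1/d_o = 1/(-78.50) − 1/(75.0) = -0.02607, so d_i = -38.36 cm.
m = −d_i/d_o = −(-38.36)/(75.0) = +0.511.
The image is virtual, upright and reduced, on the same side as the object.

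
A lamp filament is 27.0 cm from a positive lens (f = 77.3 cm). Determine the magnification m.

1/d_i = 1/f − 1/d_o = 1/(77.30) − 1/(27.0) = -0.02410, so d_i = -41.49 cm.
m = −d_i/d_o = −(-41.49)/(27.0) = +1.54.
The image is virtual, upright and enlarged, on the same side as the object.

m = +1.54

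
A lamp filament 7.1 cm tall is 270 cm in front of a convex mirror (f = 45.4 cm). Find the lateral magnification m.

m = +0.144

For a convex mirror, f = -45.4 cm.
1/d_i = 1/f − 1/d_o = 1/(-45.40) − 1/(270) = -0.02573, so d_i = -38.86 cm.
m = −d_i/d_o = −(-38.86)/(270) = +0.144.
The image is virtual, upright and reduced, behind the mirror.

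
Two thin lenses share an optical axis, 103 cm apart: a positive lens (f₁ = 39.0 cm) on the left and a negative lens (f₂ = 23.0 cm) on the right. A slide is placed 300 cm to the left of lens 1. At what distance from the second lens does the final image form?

Lens 1: 1/d_i1 = 1/f₁ − 1/d_o1 = 1/(39.0) − 1/(300) = 0.02231, so d_i1 = 44.83 cm.
The intermediate image is 44.83 cm to the right of lens 1, which is 103 − (44.83) = 58.17 cm to the left of lens 2, so d_o2 = +58.17 cm.
Lens 2 is diverging, so f₂ = −23.0 cm.
Lens 2: 1/d_i2 = 1/f₂ − 1/d_o2 = 1/(-23.0) − 1/(58.17) = -0.06067, so d_i2 = -16.5 cm.
The final image is virtual, 16.5 cm to the left of lens 2 (overall magnification ≈ -0.042).

16.5 cm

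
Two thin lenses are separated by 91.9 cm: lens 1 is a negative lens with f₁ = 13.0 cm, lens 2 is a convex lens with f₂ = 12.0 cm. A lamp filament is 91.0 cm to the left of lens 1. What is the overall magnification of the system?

m = -0.0164

f₁ = −13.0 cm (diverging).
Lens 1: 1/d_i1 = 1/(-13.0) − 1/(91.0) = -0.08791, so d_i1 = -11.38 cm; m₁ = −d_i1/d_o1 = +0.1251.
d_o2 = 91.9 − (-11.38) = 103.3 cm.
Lens 2: 1/d_i2 = 1/(12.0) − 1/(103.3) = 0.07365, so d_i2 = 13.58 cm; m₂ = −d_i2/d_o2 = -0.1314.
m = m₁·m₂ = (+0.1251)(-0.1314) = -0.0164.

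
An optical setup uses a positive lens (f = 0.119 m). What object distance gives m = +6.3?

m = −d_i/d_o ⇒ d_i = −m·d_o.
1/f = 1/d_o + 1/d_i = 1/d_o − 1/(m·d_o) = (1 − 1/m)/d_o, so d_o = f(1 − 1/m) = (0.1190)(1 − 1/(+6.3)) = 0.100 m.

0.100 m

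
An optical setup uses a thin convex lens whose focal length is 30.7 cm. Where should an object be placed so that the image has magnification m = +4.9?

m = −d_i/d_o ⇒ d_i = −m·d_o.
1/f = 1/d_o + 1/d_i = 1/d_o − 1/(m·d_o) = (1 − 1/m)/d_o, so d_o = f(1 − 1/m) = (30.70)(1 − 1/(+4.9)) = 24.4 cm.

24.4 cm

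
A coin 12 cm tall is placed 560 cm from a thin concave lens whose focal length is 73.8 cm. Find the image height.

1.40 cm

For a concave lens, f = -73.8 cm.
1/d_i = 1/f − 1/d_o = 1/(-73.80) − 1/(560) = -0.01534, so d_i = -65.21 cm.
m = −d_i/d_o = +0.1164.
|h_i| = |m|·h_o = 0.1164 × 12 = 1.40 cm. The image is virtual, upright and reduced, on the same side as the object.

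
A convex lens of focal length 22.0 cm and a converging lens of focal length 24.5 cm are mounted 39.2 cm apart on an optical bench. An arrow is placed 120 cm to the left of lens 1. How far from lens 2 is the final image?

Lens 1: 1/d_i1 = 1/f₁ − 1/d_o1 = 1/(22.0) − 1/(120) = 0.03712, so d_i1 = 26.94 cm.
The intermediate image is 26.94 cm to the right of lens 1, which is 39.2 − (26.94) = 12.26 cm to the left of lens 2, so d_o2 = +12.26 cm.
Lens 2: 1/d_i2 = 1/f₂ − 1/d_o2 = 1/(24.5) − 1/(12.26) = -0.04075, so d_i2 = -24.5 cm.
The final image is virtual, 24.5 cm to the left of lens 2 (overall magnification ≈ -0.45).

24.5 cm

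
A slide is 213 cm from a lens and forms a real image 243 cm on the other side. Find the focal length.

f = 114 cm (converging)

Real image ⇒ d_i = +243 cm.
1/f = 1/d_o + 1/d_i = 1/(213) + 1/(243) = 0.008810, so f = 114 cm.
Since f is positive, the lens is converging.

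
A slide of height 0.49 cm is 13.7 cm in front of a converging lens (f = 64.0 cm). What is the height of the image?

0.623 cm

1/d_i = 1/f − 1/d_o = 1/(64.00) − 1/(13.7) = -0.05737, so d_i = -17.43 cm.
m = −d_i/d_o = +1.272.
|h_i| = |m|·h_o = 1.272 × 0.49 = 0.623 cm. The image is virtual, upright and enlarged, on the same side as the object.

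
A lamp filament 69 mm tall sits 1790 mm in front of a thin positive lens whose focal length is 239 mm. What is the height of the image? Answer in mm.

10.6 mm

1/d_i = 1/f − 1/d_o = 1/(239.0) − 1/(1790) = 0.003625, so d_i = 275.8 mm.
m = −d_i/d_o = -0.1541.
|h_i| = |m|·h_o = 0.1541 × 69 = 10.6 mm. The image is real, inverted and reduced, on the far side of the lens.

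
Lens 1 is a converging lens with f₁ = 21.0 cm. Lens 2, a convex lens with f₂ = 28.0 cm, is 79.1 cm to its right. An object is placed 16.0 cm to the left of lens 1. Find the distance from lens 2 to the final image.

34.6 cm

Lens 1: 1/d_i1 = 1/f₁ − 1/d_o1 = 1/(21.0) − 1/(16.0) = -0.01488, so d_i1 = -67.20 cm.
The intermediate image is 67.20 cm to the left of lens 1 (virtual), which is 79.1 − (-67.20) = 146.3 cm to the left of lens 2, so d_o2 = +146.3 cm.
Lens 2: 1/d_i2 = 1/f₂ − 1/d_o2 = 1/(28.0) − 1/(146.3) = 0.02888, so d_i2 = 34.6 cm.
The final image is real, 34.6 cm to the right of lens 2 (overall magnification ≈ -0.99).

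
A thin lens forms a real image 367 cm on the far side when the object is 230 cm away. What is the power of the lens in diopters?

d_i = +367 cm.
1/f = 1/d_o + 1/d_i = 1/(230) + 1/(367) = 0.007073 cm⁻¹.
f = 141.4 cm = 1.414 m, so P = 1/f = +0.707 D.

P = +0.707 D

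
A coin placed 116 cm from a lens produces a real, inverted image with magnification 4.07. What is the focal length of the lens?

m = −d_i/d_o ⇒ d_i = −m·d_o = −(-4.07)·(116) = 472.1 cm.
1/f = 1/d_o + 1/d_i = 1/(116) + 1/(472.1) = 0.01074, so f = 93.1 cm.
Since f is positive, the lens is converging.

f = 93.1 cm (converging)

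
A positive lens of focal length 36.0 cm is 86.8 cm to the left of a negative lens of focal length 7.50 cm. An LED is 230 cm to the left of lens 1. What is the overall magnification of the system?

m = -0.0270

Lens 1: 1/d_i1 = 1/(36.0) − 1/(230) = 0.02343, so d_i1 = 42.68 cm; m₁ = −d_i1/d_o1 = -0.1856.
d_o2 = 86.8 − (42.68) = 44.12 cm.
f₂ = −7.50 cm (diverging).
Lens 2: 1/d_i2 = 1/(-7.50) − 1/(44.12) = -0.1560, so d_i2 = -6.410 cm; m₂ = −d_i2/d_o2 = +0.1453.
m = m₁·m₂ = (-0.1856)(+0.1453) = -0.0270.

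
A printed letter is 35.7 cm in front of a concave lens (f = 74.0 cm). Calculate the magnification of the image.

For a concave lens, f = -74.0 cm.
1/d_i = 1/f − 1/d_o = 1/(-74.00) − 1/(35.7) = -0.04152, so d_i = -24.08 cm.
m = −d_i/d_o = −(-24.08)/(35.7) = +0.675.
The image is virtual, upright and reduced, on the same side as the object.

m = +0.675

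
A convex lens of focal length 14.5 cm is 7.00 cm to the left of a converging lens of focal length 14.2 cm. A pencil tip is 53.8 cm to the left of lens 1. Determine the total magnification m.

Lens 1: 1/d_i1 = 1/(14.5) − 1/(53.8) = 0.05038, so d_i1 = 19.85 cm; m₁ = −d_i1/d_o1 = -0.3690.
d_o2 = 7.00 − (19.85) = -12.85 cm (virtual object).
Lens 2: 1/d_i2 = 1/(14.2) − 1/(-12.85) = 0.1482, so d_i2 = 6.746 cm; m₂ = −d_i2/d_o2 = +0.5250.
m = m₁·m₂ = (-0.3690)(+0.5250) = -0.194.

m = -0.194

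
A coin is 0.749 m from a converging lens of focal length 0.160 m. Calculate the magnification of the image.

m = -0.272

1/d_i = 1/f − 1/d_o = 1/(0.1600) − 1/(0.749) = 4.915, so d_i = 0.2035 m.
m = −d_i/d_o = −(0.2035)/(0.749) = -0.272.
The image is real, inverted and reduced, on the far side of the lens.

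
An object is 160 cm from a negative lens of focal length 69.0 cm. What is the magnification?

For a negative lens, f = -69.0 cm.
1/d_i = 1/f − 1/d_o = 1/(-69.00) − 1/(160) = -0.02074, so d_i = -48.21 cm.
m = −d_i/d_o = −(-48.21)/(160) = +0.301.
The image is virtual, upright and reduced, on the same side as the object.

m = +0.301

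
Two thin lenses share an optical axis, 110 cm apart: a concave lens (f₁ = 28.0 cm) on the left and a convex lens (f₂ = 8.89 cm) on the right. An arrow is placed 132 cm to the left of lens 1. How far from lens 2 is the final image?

9.53 cm

Lens 1 is diverging, so f₁ = −28.0 cm.
Lens 1: 1/d_i1 = 1/f₁ − 1/d_o1 = 1/(-28.0) − 1/(132) = -0.04329, so d_i1 = -23.10 cm.
The intermediate image is 23.10 cm to the left of lens 1 (virtual), which is 110 − (-23.10) = 133.1 cm to the left of lens 2, so d_o2 = +133.1 cm.
Lens 2: 1/d_i2 = 1/f₂ − 1/d_o2 = 1/(8.89) − 1/(133.1) = 0.1050, so d_i2 = 9.53 cm.
The final image is real, 9.53 cm to the right of lens 2 (overall magnification ≈ -0.013).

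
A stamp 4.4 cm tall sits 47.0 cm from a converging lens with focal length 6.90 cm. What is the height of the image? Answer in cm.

1/d_i = 1/f − 1/d_o = 1/(6.900) − 1/(47.0) = 0.1237, so d_i = 8.087 cm.
m = −d_i/d_o = -0.1721.
|h_i| = |m|·h_o = 0.1721 × 4.4 = 0.757 cm. The image is real, inverted and reduced, on the far side of the lens.

0.757 cm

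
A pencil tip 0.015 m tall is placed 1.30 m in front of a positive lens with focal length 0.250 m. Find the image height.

0.00357 m

1/d_i = 1/f − 1/d_o = 1/(0.2500) − 1/(1.30) = 3.231, so d_i = 0.3095 m.
m = −d_i/d_o = -0.2381.
|h_i| = |m|·h_o = 0.2381 × 0.015 = 0.00357 m. The image is real, inverted and reduced, on the far side of the lens.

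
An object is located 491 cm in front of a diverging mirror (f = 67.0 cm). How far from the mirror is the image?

59.0 cm

For a diverging mirror, f = -67.0 cm.
Mirror equation: 1/d_i = 1/f − 1/d_o = 1/(-67.00) − 1/(491) = -0.01493 − 0.002037 = -0.01696, so d_i = -59.0 cm.
The image is virtual, upright and reduced, behind the mirror.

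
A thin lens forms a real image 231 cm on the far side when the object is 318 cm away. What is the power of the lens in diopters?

d_i = +231 cm.
1/f = 1/d_o + 1/d_i = 1/(318) + 1/(231) = 0.007474 cm⁻¹.
f = 133.8 cm = 1.338 m, so P = 1/f = +0.747 D.

P = +0.747 D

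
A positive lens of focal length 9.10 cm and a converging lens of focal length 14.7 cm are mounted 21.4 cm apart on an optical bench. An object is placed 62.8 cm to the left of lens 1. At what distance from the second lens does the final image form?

40.1 cm

Lens 1: 1/d_i1 = 1/f₁ − 1/d_o1 = 1/(9.10) − 1/(62.8) = 0.09397, so d_i1 = 10.64 cm.
The intermediate image is 10.64 cm to the right of lens 1, which is 21.4 − (10.64) = 10.76 cm to the left of lens 2, so d_o2 = +10.76 cm.
Lens 2: 1/d_i2 = 1/f₂ − 1/d_o2 = 1/(14.7) − 1/(10.76) = -0.02491, so d_i2 = -40.1 cm.
The final image is virtual, 40.1 cm to the left of lens 2 (overall magnification ≈ -0.63).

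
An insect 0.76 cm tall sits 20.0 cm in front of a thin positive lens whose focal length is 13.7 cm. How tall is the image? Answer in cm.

1.65 cm

1/d_i = 1/f − 1/d_o = 1/(13.70) − 1/(20.0) = 0.02299, so d_i = 43.49 cm.
m = −d_i/d_o = -2.175.
|h_i| = |m|·h_o = 2.175 × 0.76 = 1.65 cm. The image is real, inverted and enlarged, on the far side of the lens.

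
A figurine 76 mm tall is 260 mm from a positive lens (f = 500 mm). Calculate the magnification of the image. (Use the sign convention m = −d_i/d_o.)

1/d_i = 1/f − 1/d_o = 1/(500.0) − 1/(260) = -0.001846, so d_i = -541.7 mm.
m = −d_i/d_o = −(-541.7)/(260) = +2.08.
The image is virtual, upright and enlarged, on the same side as the object.

m = +2.08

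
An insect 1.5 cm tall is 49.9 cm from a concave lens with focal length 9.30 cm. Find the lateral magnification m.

m = +0.157

For a concave lens, f = -9.30 cm.
1/d_i = 1/f − 1/d_o = 1/(-9.300) − 1/(49.9) = -0.1276, so d_i = -7.839 cm.
m = −d_i/d_o = −(-7.839)/(49.9) = +0.157.
The image is virtual, upright and reduced, on the same side as the object.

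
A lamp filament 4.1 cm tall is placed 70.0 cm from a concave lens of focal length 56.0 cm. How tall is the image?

For a concave lens, f = -56.0 cm.
1/d_i = 1/f − 1/d_o = 1/(-56.00) − 1/(70.0) = -0.03214, so d_i = -31.11 cm.
m = −d_i/d_o = +0.4444.
|h_i| = |m|·h_o = 0.4444 × 4.1 = 1.82 cm. The image is virtual, upright and reduced, on the same side as the object.

1.82 cm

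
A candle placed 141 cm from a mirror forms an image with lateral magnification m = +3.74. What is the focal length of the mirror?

m = −d_i/d_o ⇒ d_i = −m·d_o = −(+3.74)·(141) = -527.3 cm.
1/f = 1/d_o + 1/d_i = 1/(141) + 1/(-527.3) = 0.005196, so f = 192 cm.
Since f is positive, the mirror is concave.

f = 192 cm (concave)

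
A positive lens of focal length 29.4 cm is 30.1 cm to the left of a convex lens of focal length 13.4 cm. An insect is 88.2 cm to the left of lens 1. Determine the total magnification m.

m = -0.245

Lens 1: 1/d_i1 = 1/(29.4) − 1/(88.2) = 0.02268, so d_i1 = 44.10 cm; m₁ = −d_i1/d_o1 = -0.5000.
d_o2 = 30.1 − (44.10) = -14.00 cm (virtual object).
Lens 2: 1/d_i2 = 1/(13.4) − 1/(-14.00) = 0.1461, so d_i2 = 6.847 cm; m₂ = −d_i2/d_o2 = +0.4891.
m = m₁·m₂ = (-0.5000)(+0.4891) = -0.245.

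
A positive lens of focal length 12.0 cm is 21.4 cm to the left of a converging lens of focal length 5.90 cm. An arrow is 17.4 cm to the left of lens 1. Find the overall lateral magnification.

m = -0.566

Lens 1: 1/d_i1 = 1/(12.0) − 1/(17.4) = 0.02586, so d_i1 = 38.67 cm; m₁ = −d_i1/d_o1 = -2.222.
d_o2 = 21.4 − (38.67) = -17.27 cm (virtual object).
Lens 2: 1/d_i2 = 1/(5.90) − 1/(-17.27) = 0.2274, so d_i2 = 4.398 cm; m₂ = −d_i2/d_o2 = +0.2546.
m = m₁·m₂ = (-2.222)(+0.2546) = -0.566.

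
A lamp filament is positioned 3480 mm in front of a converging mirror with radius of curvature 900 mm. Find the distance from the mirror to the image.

f = R/2 = 900/2 = 450.0 mm.
Mirror equation: 1/v = 1/f − 1/u = 1/(450.0) − 1/(3480) = 0.002222 − 0.0002874 = 0.001935, so v = 517 mm.
The image is real, inverted and reduced, in front of the mirror.

517 mm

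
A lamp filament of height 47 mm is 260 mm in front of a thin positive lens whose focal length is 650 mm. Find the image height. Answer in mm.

78.3 mm

1/d_i = 1/f − 1/d_o = 1/(650.0) − 1/(260) = -0.002308, so d_i = -433.3 mm.
m = −d_i/d_o = +1.667.
|h_i| = |m|·h_o = 1.667 × 47 = 78.3 mm. The image is virtual, upright and enlarged, on the same side as the object.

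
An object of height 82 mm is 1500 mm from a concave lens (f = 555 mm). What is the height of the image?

For a concave lens, f = -555 mm.
1/d_i = 1/f − 1/d_o = 1/(-555.0) − 1/(1500) = -0.002468, so d_i = -405.1 mm.
m = −d_i/d_o = +0.2701.
|h_i| = |m|·h_o = 0.2701 × 82 = 22.1 mm. The image is virtual, upright and reduced, on the same side as the object.

22.1 mm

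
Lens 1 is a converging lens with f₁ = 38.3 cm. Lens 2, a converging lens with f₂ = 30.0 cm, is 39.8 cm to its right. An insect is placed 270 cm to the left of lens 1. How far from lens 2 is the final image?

Lens 1: 1/d_i1 = 1/f₁ − 1/d_o1 = 1/(38.3) − 1/(270) = 0.02241, so d_i1 = 44.63 cm.
The intermediate image is 44.63 cm to the right of lens 1, which lies 4.830 cm to the right of lens 2 — a virtual object — so d_o2 = −4.830 cm.
Lens 2: 1/d_i2 = 1/f₂ − 1/d_o2 = 1/(30.0) − 1/(-4.830) = 0.2404, so d_i2 = 4.16 cm.
The final image is real, 4.16 cm to the right of lens 2 (overall magnification ≈ -0.14).

4.16 cm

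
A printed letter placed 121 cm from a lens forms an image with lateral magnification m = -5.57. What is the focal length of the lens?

f = 103 cm (converging)

m = −d_i/d_o ⇒ d_i = −m·d_o = −(-5.57)·(121) = 674.0 cm.
1/f = 1/d_o + 1/d_i = 1/(121) + 1/(674.0) = 0.009748, so f = 103 cm.
Since f is positive, the lens is converging.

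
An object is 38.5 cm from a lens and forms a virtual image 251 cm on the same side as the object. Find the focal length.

Virtual image ⇒ d_i = −251 cm.
1/f = 1/d_o + 1/d_i = 1/(38.5) + 1/(-251) = 0.02199, so f = 45.5 cm.
Since f is positive, the lens is converging.

f = 45.5 cm (converging)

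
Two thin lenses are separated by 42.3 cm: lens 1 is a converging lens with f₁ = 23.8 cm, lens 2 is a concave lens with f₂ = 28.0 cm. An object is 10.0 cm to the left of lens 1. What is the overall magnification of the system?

m = +0.552

Lens 1: 1/d_i1 = 1/(23.8) − 1/(10.0) = -0.05798, so d_i1 = -17.25 cm; m₁ = −d_i1/d_o1 = +1.725.
d_o2 = 42.3 − (-17.25) = 59.55 cm.
f₂ = −28.0 cm (diverging).
Lens 2: 1/d_i2 = 1/(-28.0) − 1/(59.55) = -0.05251, so d_i2 = -19.05 cm; m₂ = −d_i2/d_o2 = +0.3198.
m = m₁·m₂ = (+1.725)(+0.3198) = +0.552.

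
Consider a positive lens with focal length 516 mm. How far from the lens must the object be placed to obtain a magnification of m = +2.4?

m = −d_i/d_o ⇒ d_i = −m·d_o.
1/f = 1/d_o + 1/d_i = 1/d_o − 1/(m·d_o) = (1 − 1/m)/d_o, so d_o = f(1 − 1/m) = (516.0)(1 − 1/(+2.4)) = 301 mm.

301 mm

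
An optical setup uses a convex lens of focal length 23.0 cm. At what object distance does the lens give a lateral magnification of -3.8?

m = −d_i/d_o ⇒ d_i = −m·d_o.
1/f = 1/d_o + 1/d_i = 1/d_o − 1/(m·d_o) = (1 − 1/m)/d_o, so d_o = f(1 − 1/m) = (23.00)(1 − 1/(-3.8)) = 29.1 cm.

29.1 cm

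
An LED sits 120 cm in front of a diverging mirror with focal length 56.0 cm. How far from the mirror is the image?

38.2 cm

For a diverging mirror, f = -56.0 cm.
Mirror equation: 1/d_i = 1/f − 1/d_o = 1/(-56.00) − 1/(120) = -0.01786 − 0.008333 = -0.02619, so d_i = -38.2 cm.
The image is virtual, upright and reduced, behind the mirror.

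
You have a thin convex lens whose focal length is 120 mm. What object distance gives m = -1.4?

m = −d_i/d_o ⇒ d_i = −m·d_o.
1/f = 1/d_o + 1/d_i = 1/d_o − 1/(m·d_o) = (1 − 1/m)/d_o, so d_o = f(1 − 1/m) = (120.0)(1 − 1/(-1.4)) = 206 mm.

206 mm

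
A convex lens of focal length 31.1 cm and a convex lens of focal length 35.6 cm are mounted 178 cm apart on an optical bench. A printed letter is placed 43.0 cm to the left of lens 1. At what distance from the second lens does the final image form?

Lens 1: 1/d_i1 = 1/f₁ − 1/d_o1 = 1/(31.1) − 1/(43.0) = 0.008899, so d_i1 = 112.4 cm.
The intermediate image is 112.4 cm to the right of lens 1, which is 178 − (112.4) = 65.60 cm to the left of lens 2, so d_o2 = +65.60 cm.
Lens 2: 1/d_i2 = 1/f₂ − 1/d_o2 = 1/(35.6) − 1/(65.60) = 0.01285, so d_i2 = 77.8 cm.
The final image is real, 77.8 cm to the right of lens 2 (overall magnification ≈ 3.1).

77.8 cm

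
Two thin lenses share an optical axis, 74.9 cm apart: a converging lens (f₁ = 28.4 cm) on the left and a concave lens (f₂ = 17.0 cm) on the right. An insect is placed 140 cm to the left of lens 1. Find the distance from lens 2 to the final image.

11.9 cm

Lens 1: 1/d_i1 = 1/f₁ − 1/d_o1 = 1/(28.4) − 1/(140) = 0.02807, so d_i1 = 35.63 cm.
The intermediate image is 35.63 cm to the right of lens 1, which is 74.9 − (35.63) = 39.27 cm to the left of lens 2, so d_o2 = +39.27 cm.
Lens 2 is diverging, so f₂ = −17.0 cm.
Lens 2: 1/d_i2 = 1/f₂ − 1/d_o2 = 1/(-17.0) − 1/(39.27) = -0.08429, so d_i2 = -11.9 cm.
The final image is virtual, 11.9 cm to the left of lens 2 (overall magnification ≈ -0.077).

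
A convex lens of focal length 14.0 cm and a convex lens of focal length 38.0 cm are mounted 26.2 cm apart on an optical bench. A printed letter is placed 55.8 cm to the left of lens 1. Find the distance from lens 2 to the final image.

9.36 cm

Lens 1: 1/d_i1 = 1/f₁ − 1/d_o1 = 1/(14.0) − 1/(55.8) = 0.05351, so d_i1 = 18.69 cm.
The intermediate image is 18.69 cm to the right of lens 1, which is 26.2 − (18.69) = 7.510 cm to the left of lens 2, so d_o2 = +7.510 cm.
Lens 2: 1/d_i2 = 1/f₂ − 1/d_o2 = 1/(38.0) − 1/(7.510) = -0.1068, so d_i2 = -9.36 cm.
The final image is virtual, 9.36 cm to the left of lens 2 (overall magnification ≈ -0.42).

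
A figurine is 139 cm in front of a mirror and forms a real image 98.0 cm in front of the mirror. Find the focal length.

f = 57.5 cm (concave)

Real image ⇒ d_i = +98.0 cm.
1/f = 1/d_o + 1/d_i = 1/(139) + 1/(98.0) = 0.01740, so f = 57.5 cm.
Since f is positive, the mirror is concave.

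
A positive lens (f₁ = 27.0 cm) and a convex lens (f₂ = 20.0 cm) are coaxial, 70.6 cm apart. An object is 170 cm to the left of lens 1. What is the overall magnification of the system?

m = +0.204

Lens 1: 1/d_i1 = 1/(27.0) − 1/(170) = 0.03115, so d_i1 = 32.10 cm; m₁ = −d_i1/d_o1 = -0.1888.
d_o2 = 70.6 − (32.10) = 38.50 cm.
Lens 2: 1/d_i2 = 1/(20.0) − 1/(38.50) = 0.02403, so d_i2 = 41.62 cm; m₂ = −d_i2/d_o2 = -1.081.
m = m₁·m₂ = (-0.1888)(-1.081) = +0.204.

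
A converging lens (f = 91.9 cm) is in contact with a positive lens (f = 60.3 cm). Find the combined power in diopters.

P = +2.75 D

P₁ = 1/f₁ = 1/(0.919 m) = +1.088 D; P₂ = 1/f₂ = 1/(0.603 m) = +1.658 D.
For thin lenses in contact, P = P₁ + P₂ = (+1.088) + (+1.658) = +2.75 D.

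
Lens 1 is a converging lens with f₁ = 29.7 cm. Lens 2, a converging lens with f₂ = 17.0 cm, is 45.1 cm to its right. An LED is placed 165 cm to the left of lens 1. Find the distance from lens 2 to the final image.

18.6 cm

Lens 1: 1/d_i1 = 1/f₁ − 1/d_o1 = 1/(29.7) − 1/(165) = 0.02761, so d_i1 = 36.22 cm.
The intermediate image is 36.22 cm to the right of lens 1, which is 45.1 − (36.22) = 8.880 cm to the left of lens 2, so d_o2 = +8.880 cm.
Lens 2: 1/d_i2 = 1/f₂ − 1/d_o2 = 1/(17.0) − 1/(8.880) = -0.05379, so d_i2 = -18.6 cm.
The final image is virtual, 18.6 cm to the left of lens 2 (overall magnification ≈ -0.46).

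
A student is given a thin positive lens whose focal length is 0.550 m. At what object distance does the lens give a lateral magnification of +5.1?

m = −d_i/d_o ⇒ d_i = −m·d_o.
1/f = 1/d_o + 1/d_i = 1/d_o − 1/(m·d_o) = (1 − 1/m)/d_o, so d_o = f(1 − 1/m) = (0.5500)(1 − 1/(+5.1)) = 0.442 m.

0.442 m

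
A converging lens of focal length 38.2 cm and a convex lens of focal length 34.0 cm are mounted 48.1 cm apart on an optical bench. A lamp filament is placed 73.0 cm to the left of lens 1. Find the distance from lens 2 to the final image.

Lens 1: 1/d_i1 = 1/f₁ − 1/d_o1 = 1/(38.2) − 1/(73.0) = 0.01248, so d_i1 = 80.13 cm.
The intermediate image is 80.13 cm to the right of lens 1, which lies 32.03 cm to the right of lens 2 — a virtual object — so d_o2 = −32.03 cm.
Lens 2: 1/d_i2 = 1/f₂ − 1/d_o2 = 1/(34.0) − 1/(-32.03) = 0.06063, so d_i2 = 16.5 cm.
The final image is real, 16.5 cm to the right of lens 2 (overall magnification ≈ -0.57).

16.5 cm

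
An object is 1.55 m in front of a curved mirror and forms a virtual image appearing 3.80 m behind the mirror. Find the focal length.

Virtual image ⇒ d_i = −3.80 m.
1/f = 1/d_o + 1/d_i = 1/(1.55) + 1/(-3.80) = 0.3820, so f = 2.62 m.
Since f is positive, the curved mirror is concave.

f = 2.62 m (concave)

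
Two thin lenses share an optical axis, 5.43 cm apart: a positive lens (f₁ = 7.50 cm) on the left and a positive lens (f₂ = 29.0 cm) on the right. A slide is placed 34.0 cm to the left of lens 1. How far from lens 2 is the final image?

Lens 1: 1/d_i1 = 1/f₁ − 1/d_o1 = 1/(7.50) − 1/(34.0) = 0.1039, so d_i1 = 9.623 cm.
The intermediate image is 9.623 cm to the right of lens 1, which lies 4.193 cm to the right of lens 2 — a virtual object — so d_o2 = −4.193 cm.
Lens 2: 1/d_i2 = 1/f₂ − 1/d_o2 = 1/(29.0) − 1/(-4.193) = 0.2730, so d_i2 = 3.66 cm.
The final image is real, 3.66 cm to the right of lens 2 (overall magnification ≈ -0.25).

3.66 cm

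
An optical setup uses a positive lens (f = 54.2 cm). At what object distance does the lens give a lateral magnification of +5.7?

m = −d_i/d_o ⇒ d_i = −m·d_o.
1/f = 1/d_o + 1/d_i = 1/d_o − 1/(m·d_o) = (1 − 1/m)/d_o, so d_o = f(1 − 1/m) = (54.20)(1 − 1/(+5.7)) = 44.7 cm.

44.7 cm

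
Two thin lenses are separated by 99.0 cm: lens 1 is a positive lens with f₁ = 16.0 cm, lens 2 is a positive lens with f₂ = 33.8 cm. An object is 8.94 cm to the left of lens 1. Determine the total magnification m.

m = -0.896

Lens 1: 1/d_i1 = 1/(16.0) − 1/(8.94) = -0.04936, so d_i1 = -20.26 cm; m₁ = −d_i1/d_o1 = +2.266.
d_o2 = 99.0 − (-20.26) = 119.3 cm.
Lens 2: 1/d_i2 = 1/(33.8) − 1/(119.3) = 0.02120, so d_i2 = 47.16 cm; m₂ = −d_i2/d_o2 = -0.3953.
m = m₁·m₂ = (+2.266)(-0.3953) = -0.896.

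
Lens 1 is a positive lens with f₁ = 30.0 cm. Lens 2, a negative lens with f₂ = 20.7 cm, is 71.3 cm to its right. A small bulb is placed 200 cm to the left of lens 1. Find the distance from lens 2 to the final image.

13.1 cm

Lens 1: 1/d_i1 = 1/f₁ − 1/d_o1 = 1/(30.0) − 1/(200) = 0.02833, so d_i1 = 35.29 cm.
The intermediate image is 35.29 cm to the right of lens 1, which is 71.3 − (35.29) = 36.01 cm to the left of lens 2, so d_o2 = +36.01 cm.
Lens 2 is diverging, so f₂ = −20.7 cm.
Lens 2: 1/d_i2 = 1/f₂ − 1/d_o2 = 1/(-20.7) − 1/(36.01) = -0.07608, so d_i2 = -13.1 cm.
The final image is virtual, 13.1 cm to the left of lens 2 (overall magnification ≈ -0.064).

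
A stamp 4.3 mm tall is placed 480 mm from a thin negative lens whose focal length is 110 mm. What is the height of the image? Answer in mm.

For a negative lens, f = -110 mm.
1/d_i = 1/f − 1/d_o = 1/(-110.0) − 1/(480) = -0.01117, so d_i = -89.49 mm.
m = −d_i/d_o = +0.1864.
|h_i| = |m|·h_o = 0.1864 × 4.3 = 0.802 mm. The image is virtual, upright and reduced, on the same side as the object.

0.802 mm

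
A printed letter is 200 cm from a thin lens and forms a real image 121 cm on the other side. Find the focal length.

Real image ⇒ d_i = +121 cm.
1/f = 1/d_o + 1/d_i = 1/(200) + 1/(121) = 0.01326, so f = 75.4 cm.
Since f is positive, the thin lens is converging.

f = 75.4 cm (converging)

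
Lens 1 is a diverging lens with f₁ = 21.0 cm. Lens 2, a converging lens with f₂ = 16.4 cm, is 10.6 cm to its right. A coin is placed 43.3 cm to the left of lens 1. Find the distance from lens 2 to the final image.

Lens 1 is diverging, so f₁ = −21.0 cm.
Lens 1: 1/d_i1 = 1/f₁ − 1/d_o1 = 1/(-21.0) − 1/(43.3) = -0.07071, so d_i1 = -14.14 cm.
The intermediate image is 14.14 cm to the left of lens 1 (virtual), which is 10.6 − (-14.14) = 24.74 cm to the left of lens 2, so d_o2 = +24.74 cm.
Lens 2: 1/d_i2 = 1/f₂ − 1/d_o2 = 1/(16.4) − 1/(24.74) = 0.02056, so d_i2 = 48.6 cm.
The final image is real, 48.6 cm to the right of lens 2 (overall magnification ≈ -0.64).

48.6 cm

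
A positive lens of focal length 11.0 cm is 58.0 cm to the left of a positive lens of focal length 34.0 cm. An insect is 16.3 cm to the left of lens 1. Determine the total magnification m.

m = -7.18

Lens 1: 1/d_i1 = 1/(11.0) − 1/(16.3) = 0.02956, so d_i1 = 33.83 cm; m₁ = −d_i1/d_o1 = -2.075.
d_o2 = 58.0 − (33.83) = 24.17 cm.
Lens 2: 1/d_i2 = 1/(34.0) − 1/(24.17) = -0.01196, so d_i2 = -83.60 cm; m₂ = −d_i2/d_o2 = +3.459.
m = m₁·m₂ = (-2.075)(+3.459) = -7.18.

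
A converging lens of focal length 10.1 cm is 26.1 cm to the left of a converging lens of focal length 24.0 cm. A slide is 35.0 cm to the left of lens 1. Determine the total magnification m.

Lens 1: 1/d_i1 = 1/(10.1) − 1/(35.0) = 0.07044, so d_i1 = 14.20 cm; m₁ = −d_i1/d_o1 = -0.4057.
d_o2 = 26.1 − (14.20) = 11.90 cm.
Lens 2: 1/d_i2 = 1/(24.0) − 1/(11.90) = -0.04237, so d_i2 = -23.60 cm; m₂ = −d_i2/d_o2 = +1.983.
m = m₁·m₂ = (-0.4057)(+1.983) = -0.805.

m = -0.805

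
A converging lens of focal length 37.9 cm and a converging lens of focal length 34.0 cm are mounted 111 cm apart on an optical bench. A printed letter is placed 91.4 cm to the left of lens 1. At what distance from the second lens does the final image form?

128 cm

Lens 1: 1/d_i1 = 1/f₁ − 1/d_o1 = 1/(37.9) − 1/(91.4) = 0.01544, so d_i1 = 64.75 cm.
The intermediate image is 64.75 cm to the right of lens 1, which is 111 − (64.75) = 46.25 cm to the left of lens 2, so d_o2 = +46.25 cm.
Lens 2: 1/d_i2 = 1/f₂ − 1/d_o2 = 1/(34.0) − 1/(46.25) = 0.007790, so d_i2 = 128 cm.
The final image is real, 128 cm to the right of lens 2 (overall magnification ≈ 2.0).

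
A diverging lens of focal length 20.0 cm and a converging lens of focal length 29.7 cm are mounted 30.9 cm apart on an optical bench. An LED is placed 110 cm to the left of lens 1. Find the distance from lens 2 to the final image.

Lens 1 is diverging, so f₁ = −20.0 cm.
Lens 1: 1/d_i1 = 1/f₁ − 1/d_o1 = 1/(-20.0) − 1/(110) = -0.05909, so d_i1 = -16.92 cm.
The intermediate image is 16.92 cm to the left of lens 1 (virtual), which is 30.9 − (-16.92) = 47.82 cm to the left of lens 2, so d_o2 = +47.82 cm.
Lens 2: 1/d_i2 = 1/f₂ − 1/d_o2 = 1/(29.7) − 1/(47.82) = 0.01276, so d_i2 = 78.4 cm.
The final image is real, 78.4 cm to the right of lens 2 (overall magnification ≈ -0.25).

78.4 cm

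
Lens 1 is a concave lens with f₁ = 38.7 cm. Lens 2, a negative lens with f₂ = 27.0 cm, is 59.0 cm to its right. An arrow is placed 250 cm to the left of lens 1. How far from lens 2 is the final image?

Lens 1 is diverging, so f₁ = −38.7 cm.
Lens 1: 1/d_i1 = 1/f₁ − 1/d_o1 = 1/(-38.7) − 1/(250) = -0.02984, so d_i1 = -33.51 cm.
The intermediate image is 33.51 cm to the left of lens 1 (virtual), which is 59.0 − (-33.51) = 92.51 cm to the left of lens 2, so d_o2 = +92.51 cm.
Lens 2 is diverging, so f₂ = −27.0 cm.
Lens 2: 1/d_i2 = 1/f₂ − 1/d_o2 = 1/(-27.0) − 1/(92.51) = -0.04785, so d_i2 = -20.9 cm.
The final image is virtual, 20.9 cm to the left of lens 2 (overall magnification ≈ 0.030).

20.9 cm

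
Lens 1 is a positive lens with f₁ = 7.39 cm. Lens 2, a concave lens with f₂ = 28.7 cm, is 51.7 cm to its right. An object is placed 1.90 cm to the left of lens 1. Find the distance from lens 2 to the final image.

Lens 1: 1/d_i1 = 1/f₁ − 1/d_o1 = 1/(7.39) − 1/(1.90) = -0.3910, so d_i1 = -2.558 cm.
The intermediate image is 2.558 cm to the left of lens 1 (virtual), which is 51.7 − (-2.558) = 54.26 cm to the left of lens 2, so d_o2 = +54.26 cm.
Lens 2 is diverging, so f₂ = −28.7 cm.
Lens 2: 1/d_i2 = 1/f₂ − 1/d_o2 = 1/(-28.7) − 1/(54.26) = -0.05327, so d_i2 = -18.8 cm.
The final image is virtual, 18.8 cm to the left of lens 2 (overall magnification ≈ 0.47).

18.8 cm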